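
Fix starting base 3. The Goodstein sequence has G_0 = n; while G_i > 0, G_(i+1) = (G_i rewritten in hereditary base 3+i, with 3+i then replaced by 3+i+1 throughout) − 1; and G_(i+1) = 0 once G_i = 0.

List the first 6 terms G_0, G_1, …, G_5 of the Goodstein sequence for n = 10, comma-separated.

[0] 10 ≡ 3^2 + 1 (base 3). Lift 4: 17. −1: 16.
[1] 16 ≡ 4^2 (base 4). Lift 5: 25. −1: 24.
[2] 24 ≡ 4·5 + 4 (base 5). Lift 6: 28. −1: 27.
[3] 27 ≡ 4·6 + 3 (base 6). Lift 7: 31. −1: 30.
[4] 30 ≡ 4·7 + 2 (base 7). Lift 8: 34. −1: 33.

10, 16, 24, 27, 30, 33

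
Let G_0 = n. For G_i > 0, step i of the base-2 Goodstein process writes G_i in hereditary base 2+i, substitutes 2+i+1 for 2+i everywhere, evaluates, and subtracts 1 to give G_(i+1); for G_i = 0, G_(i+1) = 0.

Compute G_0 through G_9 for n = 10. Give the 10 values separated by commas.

10 —HB2→ 2^(2 + 1) + 2 —bump→ 3^(3 + 1) + 3 = 84 —(−1)→ 83
83 —HB3→ 3^(3 + 1) + 2 —bump→ 4^(4 + 1) + 2 = 1026 —(−1)→ 1025
1025 —HB4→ 4^(4 + 1) + 1 —bump→ 5^(5 + 1) + 1 = 15626 —(−1)→ 15625
15625 —HB5→ 5^(5 + 1) —bump→ 6^(6 + 1) = 279936 —(−1)→ 279935
279935 —HB6→ 5·6^6 + 5·6^5 + 5·6^4 + 5·6^3 + 5·6^2 + 5·6 + 5 —bump→ 5·7^7 + 5·7^5 + 5·7^4 + 5·7^3 + 5·7^2 + 5·7 + 5 = 4215755 —(−1)→ 4215754
4215754 —HB7→ 5·7^7 + 5·7^5 + 5·7^4 + 5·7^3 + 5·7^2 + 5·7 + 4 —bump→ 5·8^8 + 5·8^5 + 5·8^4 + 5·8^3 + 5·8^2 + 5·8 + 4 = 84073324 —(−1)→ 84073323
84073323 —HB8→ 5·8^8 + 5·8^5 + 5·8^4 + 5·8^3 + 5·8^2 + 5·8 + 3 —bump→ 5·9^9 + 5·9^5 + 5·9^4 + 5·9^3 + 5·9^2 + 5·9 + 3 = 1937434593 —(−1)→ 1937434592
1937434592 —HB9→ 5·9^9 + 5·9^5 + 5·9^4 + 5·9^3 + 5·9^2 + 5·9 + 2 —bump→ 5·10^10 + 5·10^5 + 5·10^4 + 5·10^3 + 5·10^2 + 5·10 + 2 = 50000555552 —(−1)→ 50000555551
50000555551 —HB10→ 5·10^10 + 5·10^5 + 5·10^4 + 5·10^3 + 5·10^2 + 5·10 + 1 —bump→ 5·11^11 + 5·11^5 + 5·11^4 + 5·11^3 + 5·11^2 + 5·11 + 1 = 1426559238831 —(−1)→ 1426559238830

10, 83, 1025, 15625, 279935, 4215754, 84073323, 1937434592, 50000555551, 1426559238830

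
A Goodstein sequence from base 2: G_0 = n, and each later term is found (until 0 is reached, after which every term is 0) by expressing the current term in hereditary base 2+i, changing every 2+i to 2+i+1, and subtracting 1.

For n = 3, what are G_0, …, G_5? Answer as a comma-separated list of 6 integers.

i=0: 3 = 2 + 1 (b=2); 2→3: 3 + 1 = 4; 4−1 = 3
i=1: 3 = 3 (b=3); 3→4: 4 = 4; 4−1 = 3
i=2: 3 = 3 (b=4); 4→5: 3 = 3; 3−1 = 2
i=3: 2 = 2 (b=5); 5→6: 2 = 2; 2−1 = 1
i=4: 1 = 1 (b=6); 6→7: 1 = 1; 1−1 = 0

3, 3, 3, 2, 1, 0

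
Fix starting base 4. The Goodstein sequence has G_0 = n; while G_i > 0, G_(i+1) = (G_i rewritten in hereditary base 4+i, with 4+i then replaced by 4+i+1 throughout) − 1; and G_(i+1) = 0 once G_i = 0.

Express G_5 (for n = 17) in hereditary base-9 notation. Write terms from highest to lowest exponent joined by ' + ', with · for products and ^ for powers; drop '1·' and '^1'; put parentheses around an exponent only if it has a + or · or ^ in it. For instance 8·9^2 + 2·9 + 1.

5·9 + 2

base 4: 17 = 4^2 + 1; at 5: 5^2 + 1 = 26; next = 25
base 5: 25 = 5^2; at 6: 6^2 = 36; next = 35
base 6: 35 = 5·6 + 5; at 7: 5·7 + 5 = 40; next = 39
base 7: 39 = 5·7 + 4; at 8: 5·8 + 4 = 44; next = 43
base 8: 43 = 5·8 + 3; at 9: 5·9 + 3 = 48; next = 47
base 9: 47 = 5·9 + 2; at 10: 5·10 + 2 = 52; next = 51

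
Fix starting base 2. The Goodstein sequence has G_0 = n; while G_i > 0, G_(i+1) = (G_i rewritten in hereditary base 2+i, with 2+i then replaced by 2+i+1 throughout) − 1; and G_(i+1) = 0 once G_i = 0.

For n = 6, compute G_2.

257

(0) 6|_2 = 2^2 + 2 ↦ 3^3 + 3|_3 = 30 ⇒ 29
(1) 29|_3 = 3^3 + 2 ↦ 4^4 + 2|_4 = 258 ⇒ 257
(2) 257|_4 = 4^4 + 1 ↦ 5^5 + 1|_5 = 3126 ⇒ 3125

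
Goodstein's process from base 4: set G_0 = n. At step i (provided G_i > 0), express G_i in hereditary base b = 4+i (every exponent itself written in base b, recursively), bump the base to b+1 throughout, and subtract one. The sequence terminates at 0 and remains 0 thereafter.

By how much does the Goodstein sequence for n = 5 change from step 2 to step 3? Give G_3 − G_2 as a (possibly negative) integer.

-1

base 4: 5 = 4 + 1; at 5: 5 + 1 = 6; next = 5
base 5: 5 = 5; at 6: 6 = 6; next = 5
base 6: 5 = 5; at 7: 5 = 5; next = 4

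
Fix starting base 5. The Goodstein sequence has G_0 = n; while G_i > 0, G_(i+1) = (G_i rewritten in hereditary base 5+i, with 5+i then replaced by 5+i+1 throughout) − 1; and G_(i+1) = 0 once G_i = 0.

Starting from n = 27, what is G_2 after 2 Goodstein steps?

base 5: 27 = 5^2 + 2; at 6: 6^2 + 2 = 38; next = 37
base 6: 37 = 6^2 + 1; at 7: 7^2 + 1 = 50; next = 49
base 7: 49 = 7^2; at 8: 8^2 = 64; next = 63

49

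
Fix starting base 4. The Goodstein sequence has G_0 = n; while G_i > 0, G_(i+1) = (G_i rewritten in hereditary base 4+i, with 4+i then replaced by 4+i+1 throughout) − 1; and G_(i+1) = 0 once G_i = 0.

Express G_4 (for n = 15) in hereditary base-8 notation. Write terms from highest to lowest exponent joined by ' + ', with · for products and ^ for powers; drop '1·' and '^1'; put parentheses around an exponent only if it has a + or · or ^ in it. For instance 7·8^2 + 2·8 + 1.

2·8 + 7

G_0=15  [base 4] 3·4 + 3  →[4↦5]→  3·5 + 3 = 18  −1 ⇒ G_1=17
G_1=17  [base 5] 3·5 + 2  →[5↦6]→  3·6 + 2 = 20  −1 ⇒ G_2=19
G_2=19  [base 6] 3·6 + 1  →[6↦7]→  3·7 + 1 = 22  −1 ⇒ G_3=21
G_3=21  [base 7] 3·7  →[7↦8]→  3·8 = 24  −1 ⇒ G_4=23
G_4=23  [base 8] 2·8 + 7  →[8↦9]→  2·9 + 7 = 25  −1 ⇒ G_5=24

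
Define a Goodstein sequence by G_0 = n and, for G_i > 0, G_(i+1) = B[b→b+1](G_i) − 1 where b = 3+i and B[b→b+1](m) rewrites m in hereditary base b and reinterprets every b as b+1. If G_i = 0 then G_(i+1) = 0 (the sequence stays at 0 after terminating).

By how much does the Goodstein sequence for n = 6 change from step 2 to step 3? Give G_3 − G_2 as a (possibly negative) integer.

0

G_0=6  [base 3] 2·3  →[3↦4]→  2·4 = 8  −1 ⇒ G_1=7
G_1=7  [base 4] 4 + 3  →[4↦5]→  5 + 3 = 8  −1 ⇒ G_2=7
G_2=7  [base 5] 5 + 2  →[5↦6]→  6 + 2 = 8  −1 ⇒ G_3=7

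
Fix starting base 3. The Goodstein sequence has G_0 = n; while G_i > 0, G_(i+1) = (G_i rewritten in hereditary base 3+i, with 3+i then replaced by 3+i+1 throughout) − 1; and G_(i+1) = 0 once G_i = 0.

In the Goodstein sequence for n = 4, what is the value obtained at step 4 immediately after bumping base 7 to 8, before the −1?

4 —HB3→ 3 + 1 —bump→ 4 + 1 = 5 —(−1)→ 4
4 —HB4→ 4 —bump→ 5 = 5 —(−1)→ 4
4 —HB5→ 4 —bump→ 4 = 4 —(−1)→ 3
3 —HB6→ 3 —bump→ 3 = 3 —(−1)→ 2
2 —HB7→ 2 —bump→ 2 = 2 —(−1)→ 1

2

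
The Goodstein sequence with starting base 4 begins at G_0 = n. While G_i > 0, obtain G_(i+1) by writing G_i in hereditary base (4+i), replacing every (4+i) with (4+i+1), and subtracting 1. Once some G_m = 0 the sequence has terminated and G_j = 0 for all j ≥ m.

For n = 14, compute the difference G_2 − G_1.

2

14 —HB4→ 3·4 + 2 —bump→ 3·5 + 2 = 17 —(−1)→ 16
16 —HB5→ 3·5 + 1 —bump→ 3·6 + 1 = 19 —(−1)→ 18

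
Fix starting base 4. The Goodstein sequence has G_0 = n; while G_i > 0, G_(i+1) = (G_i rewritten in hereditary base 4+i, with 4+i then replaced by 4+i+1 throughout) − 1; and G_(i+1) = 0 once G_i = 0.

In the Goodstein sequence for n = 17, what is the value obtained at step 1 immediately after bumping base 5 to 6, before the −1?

[0] 17 ≡ 4^2 + 1 (base 4). Lift 5: 26. −1: 25.
[1] 25 ≡ 5^2 (base 5). Lift 6: 36. −1: 35.

36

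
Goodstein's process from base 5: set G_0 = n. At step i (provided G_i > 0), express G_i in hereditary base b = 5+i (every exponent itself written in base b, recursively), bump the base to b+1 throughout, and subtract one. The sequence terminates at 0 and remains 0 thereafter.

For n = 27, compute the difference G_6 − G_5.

i=0: 27 = 5^2 + 2 (b=5); 5→6: 6^2 + 2 = 38; 38−1 = 37
i=1: 37 = 6^2 + 1 (b=6); 6→7: 7^2 + 1 = 50; 50−1 = 49
i=2: 49 = 7^2 (b=7); 7→8: 8^2 = 64; 64−1 = 63
i=3: 63 = 7·8 + 7 (b=8); 8→9: 7·9 + 7 = 70; 70−1 = 69
i=4: 69 = 7·9 + 6 (b=9); 9→10: 7·10 + 6 = 76; 76−1 = 75
i=5: 75 = 7·10 + 5 (b=10); 10→11: 7·11 + 5 = 82; 82−1 = 81

6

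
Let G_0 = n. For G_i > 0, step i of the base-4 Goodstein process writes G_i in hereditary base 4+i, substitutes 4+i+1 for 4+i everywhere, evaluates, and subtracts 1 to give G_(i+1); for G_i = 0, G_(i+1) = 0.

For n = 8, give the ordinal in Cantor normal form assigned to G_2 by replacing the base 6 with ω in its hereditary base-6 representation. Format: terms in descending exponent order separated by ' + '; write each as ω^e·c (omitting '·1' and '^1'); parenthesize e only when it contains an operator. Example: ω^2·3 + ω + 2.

8 —HB4→ 2·4 —bump→ 2·5 = 10 —(−1)→ 9
9 —HB5→ 5 + 4 —bump→ 6 + 4 = 10 —(−1)→ 9

ω + 3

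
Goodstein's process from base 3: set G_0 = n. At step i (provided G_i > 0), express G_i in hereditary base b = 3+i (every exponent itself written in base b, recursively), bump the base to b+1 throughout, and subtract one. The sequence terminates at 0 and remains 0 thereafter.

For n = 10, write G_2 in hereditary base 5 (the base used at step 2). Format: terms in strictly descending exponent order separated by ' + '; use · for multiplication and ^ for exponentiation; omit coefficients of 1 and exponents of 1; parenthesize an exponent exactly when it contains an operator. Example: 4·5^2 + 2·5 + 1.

4·5 + 4

10 —HB3→ 3^2 + 1 —bump→ 4^2 + 1 = 17 —(−1)→ 16
16 —HB4→ 4^2 —bump→ 5^2 = 25 —(−1)→ 24
24 —HB5→ 4·5 + 4 —bump→ 4·6 + 4 = 28 —(−1)→ 27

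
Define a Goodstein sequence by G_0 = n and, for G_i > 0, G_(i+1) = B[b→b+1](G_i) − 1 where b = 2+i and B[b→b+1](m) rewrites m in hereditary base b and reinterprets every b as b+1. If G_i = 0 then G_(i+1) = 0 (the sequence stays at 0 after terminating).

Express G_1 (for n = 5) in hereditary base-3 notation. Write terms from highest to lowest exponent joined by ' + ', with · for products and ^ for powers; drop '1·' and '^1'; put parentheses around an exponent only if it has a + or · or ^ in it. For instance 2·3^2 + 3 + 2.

3^3

(0) 5|_2 = 2^2 + 1 ↦ 3^3 + 1|_3 = 28 ⇒ 27
(1) 27|_3 = 3^3 ↦ 4^4|_4 = 256 ⇒ 255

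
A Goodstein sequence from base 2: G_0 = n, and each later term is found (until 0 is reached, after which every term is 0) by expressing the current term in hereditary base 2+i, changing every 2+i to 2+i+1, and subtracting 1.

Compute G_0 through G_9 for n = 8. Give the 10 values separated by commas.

[0] 8 ≡ 2^(2 + 1) (base 2). Lift 3: 81. −1: 80.
[1] 80 ≡ 2·3^3 + 2·3^2 + 2·3 + 2 (base 3). Lift 4: 554. −1: 553.
[2] 553 ≡ 2·4^4 + 2·4^2 + 2·4 + 1 (base 4). Lift 5: 6311. −1: 6310.
[3] 6310 ≡ 2·5^5 + 2·5^2 + 2·5 (base 5). Lift 6: 93396. −1: 93395.
[4] 93395 ≡ 2·6^6 + 2·6^2 + 6 + 5 (base 6). Lift 7: 1647196. −1: 1647195.
[5] 1647195 ≡ 2·7^7 + 2·7^2 + 7 + 4 (base 7). Lift 8: 33554572. −1: 33554571.
[6] 33554571 ≡ 2·8^8 + 2·8^2 + 8 + 3 (base 8). Lift 9: 774841152. −1: 774841151.
[7] 774841151 ≡ 2·9^9 + 2·9^2 + 9 + 2 (base 9). Lift 10: 20000000212. −1: 20000000211.
[8] 20000000211 ≡ 2·10^10 + 2·10^2 + 10 + 1 (base 10). Lift 11: 570623341476. −1: 570623341475.

8, 80, 553, 6310, 93395, 1647195, 33554571, 774841151, 20000000211, 570623341475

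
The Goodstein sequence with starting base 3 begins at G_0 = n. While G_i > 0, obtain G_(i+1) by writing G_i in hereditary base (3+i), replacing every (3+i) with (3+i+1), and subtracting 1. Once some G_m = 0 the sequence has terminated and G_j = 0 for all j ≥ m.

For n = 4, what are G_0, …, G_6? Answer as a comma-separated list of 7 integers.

G_0=4  [base 3] 3 + 1  →[3↦4]→  4 + 1 = 5  −1 ⇒ G_1=4
G_1=4  [base 4] 4  →[4↦5]→  5 = 5  −1 ⇒ G_2=4
G_2=4  [base 5] 4  →[5↦6]→  4 = 4  −1 ⇒ G_3=3
G_3=3  [base 6] 3  →[6↦7]→  3 = 3  −1 ⇒ G_4=2
G_4=2  [base 7] 2  →[7↦8]→  2 = 2  −1 ⇒ G_5=1
G_5=1  [base 8] 1  →[8↦9]→  1 = 1  −1 ⇒ G_6=0

4, 4, 4, 3, 2, 1, 0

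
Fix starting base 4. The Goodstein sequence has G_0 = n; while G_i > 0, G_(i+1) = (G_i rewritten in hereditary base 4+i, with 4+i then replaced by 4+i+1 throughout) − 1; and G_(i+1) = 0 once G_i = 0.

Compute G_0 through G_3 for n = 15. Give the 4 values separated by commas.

15, 17, 19, 21

step 0: 15 = 3·4 + 3; sub 5 for 4: 3·5 + 3; = 18; G_1 = 18−1 = 17
step 1: 17 = 3·5 + 2; sub 6 for 5: 3·6 + 2; = 20; G_2 = 20−1 = 19
step 2: 19 = 3·6 + 1; sub 7 for 6: 3·7 + 1; = 22; G_3 = 22−1 = 21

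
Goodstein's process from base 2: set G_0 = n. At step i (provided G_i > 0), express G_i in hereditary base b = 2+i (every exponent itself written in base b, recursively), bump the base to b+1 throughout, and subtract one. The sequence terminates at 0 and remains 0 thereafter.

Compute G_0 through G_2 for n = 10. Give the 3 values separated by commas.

G_0=10  [base 2] 2^(2 + 1) + 2  →[2↦3]→  3^(3 + 1) + 3 = 84  −1 ⇒ G_1=83
G_1=83  [base 3] 3^(3 + 1) + 2  →[3↦4]→  4^(4 + 1) + 2 = 1026  −1 ⇒ G_2=1025

10, 83, 1025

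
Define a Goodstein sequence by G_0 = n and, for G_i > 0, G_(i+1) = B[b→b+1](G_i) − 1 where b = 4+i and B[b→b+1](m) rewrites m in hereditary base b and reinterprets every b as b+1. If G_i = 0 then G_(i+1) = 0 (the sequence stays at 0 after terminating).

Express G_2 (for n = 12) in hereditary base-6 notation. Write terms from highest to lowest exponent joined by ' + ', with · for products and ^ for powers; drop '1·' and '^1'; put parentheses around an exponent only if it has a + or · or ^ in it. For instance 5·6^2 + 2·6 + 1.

2·6 + 3

G_0 = 12. HB_4(12) = 3·4. Bump = 15. G_1 = 14.
G_1 = 14. HB_5(14) = 2·5 + 4. Bump = 16. G_2 = 15.
G_2 = 15. HB_6(15) = 2·6 + 3. Bump = 17. G_3 = 16.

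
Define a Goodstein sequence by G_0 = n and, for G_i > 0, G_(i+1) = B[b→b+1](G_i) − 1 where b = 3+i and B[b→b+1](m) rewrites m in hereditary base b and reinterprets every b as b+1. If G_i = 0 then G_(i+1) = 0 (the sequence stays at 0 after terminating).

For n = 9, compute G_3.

19

(0) 9|_3 = 3^2 ↦ 4^2|_4 = 16 ⇒ 15
(1) 15|_4 = 3·4 + 3 ↦ 3·5 + 3|_5 = 18 ⇒ 17
(2) 17|_5 = 3·5 + 2 ↦ 3·6 + 2|_6 = 20 ⇒ 19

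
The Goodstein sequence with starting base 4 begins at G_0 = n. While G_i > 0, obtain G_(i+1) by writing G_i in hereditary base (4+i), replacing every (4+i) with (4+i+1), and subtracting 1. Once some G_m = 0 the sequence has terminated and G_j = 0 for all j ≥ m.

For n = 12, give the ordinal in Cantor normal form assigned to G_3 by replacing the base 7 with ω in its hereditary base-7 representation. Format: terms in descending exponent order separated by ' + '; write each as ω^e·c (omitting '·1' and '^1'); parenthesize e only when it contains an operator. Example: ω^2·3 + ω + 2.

step 0: 12 = 3·4; sub 5 for 4: 3·5; = 15; G_1 = 15−1 = 14
step 1: 14 = 2·5 + 4; sub 6 for 5: 2·6 + 4; = 16; G_2 = 16−1 = 15
step 2: 15 = 2·6 + 3; sub 7 for 6: 2·7 + 3; = 17; G_3 = 17−1 = 16

ω·2 + 2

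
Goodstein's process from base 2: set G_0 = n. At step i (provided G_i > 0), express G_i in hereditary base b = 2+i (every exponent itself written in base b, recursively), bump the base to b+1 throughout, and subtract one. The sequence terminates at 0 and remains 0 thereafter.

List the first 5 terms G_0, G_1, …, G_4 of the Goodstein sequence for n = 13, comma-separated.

i=0: 13 = 2^(2 + 1) + 2^2 + 1 (b=2); 2→3: 3^(3 + 1) + 3^3 + 1 = 109; 109−1 = 108
i=1: 108 = 3^(3 + 1) + 3^3 (b=3); 3→4: 4^(4 + 1) + 4^4 = 1280; 1280−1 = 1279
i=2: 1279 = 4^(4 + 1) + 3·4^3 + 3·4^2 + 3·4 + 3 (b=4); 4→5: 5^(5 + 1) + 3·5^3 + 3·5^2 + 3·5 + 3 = 16093; 16093−1 = 16092
i=3: 16092 = 5^(5 + 1) + 3·5^3 + 3·5^2 + 3·5 + 2 (b=5); 5→6: 6^(6 + 1) + 3·6^3 + 3·6^2 + 3·6 + 2 = 280712; 280712−1 = 280711

13, 108, 1279, 16092, 280711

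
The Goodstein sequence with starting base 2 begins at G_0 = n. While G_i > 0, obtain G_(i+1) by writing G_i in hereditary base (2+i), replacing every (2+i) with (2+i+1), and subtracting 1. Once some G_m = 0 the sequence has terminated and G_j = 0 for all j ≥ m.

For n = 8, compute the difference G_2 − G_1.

473

base 2: 8 = 2^(2 + 1); at 3: 3^(3 + 1) = 81; next = 80
base 3: 80 = 2·3^3 + 2·3^2 + 2·3 + 2; at 4: 2·4^4 + 2·4^2 + 2·4 + 2 = 554; next = 553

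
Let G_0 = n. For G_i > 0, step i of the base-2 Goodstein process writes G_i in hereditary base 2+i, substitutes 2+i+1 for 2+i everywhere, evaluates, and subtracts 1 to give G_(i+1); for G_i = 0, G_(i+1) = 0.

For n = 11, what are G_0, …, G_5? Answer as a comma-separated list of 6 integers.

11, 84, 1027, 15627, 279937, 5764801

G_0=11  [base 2] 2^(2 + 1) + 2 + 1  →[2↦3]→  3^(3 + 1) + 3 + 1 = 85  −1 ⇒ G_1=84
G_1=84  [base 3] 3^(3 + 1) + 3  →[3↦4]→  4^(4 + 1) + 4 = 1028  −1 ⇒ G_2=1027
G_2=1027  [base 4] 4^(4 + 1) + 3  →[4↦5]→  5^(5 + 1) + 3 = 15628  −1 ⇒ G_3=15627
G_3=15627  [base 5] 5^(5 + 1) + 2  →[5↦6]→  6^(6 + 1) + 2 = 279938  −1 ⇒ G_4=279937
G_4=279937  [base 6] 6^(6 + 1) + 1  →[6↦7]→  7^(7 + 1) + 1 = 5764802  −1 ⇒ G_5=5764801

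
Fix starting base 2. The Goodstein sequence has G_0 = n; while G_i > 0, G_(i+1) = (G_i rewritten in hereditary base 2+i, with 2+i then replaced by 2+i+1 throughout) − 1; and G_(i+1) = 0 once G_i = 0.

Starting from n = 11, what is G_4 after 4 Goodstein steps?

step 0: 11 = 2^(2 + 1) + 2 + 1; sub 3 for 2: 3^(3 + 1) + 3 + 1; = 85; G_1 = 85−1 = 84
step 1: 84 = 3^(3 + 1) + 3; sub 4 for 3: 4^(4 + 1) + 4; = 1028; G_2 = 1028−1 = 1027
step 2: 1027 = 4^(4 + 1) + 3; sub 5 for 4: 5^(5 + 1) + 3; = 15628; G_3 = 15628−1 = 15627
step 3: 15627 = 5^(5 + 1) + 2; sub 6 for 5: 6^(6 + 1) + 2; = 279938; G_4 = 279938−1 = 279937
step 4: 279937 = 6^(6 + 1) + 1; sub 7 for 6: 7^(7 + 1) + 1; = 5764802; G_5 = 5764802−1 = 5764801

279937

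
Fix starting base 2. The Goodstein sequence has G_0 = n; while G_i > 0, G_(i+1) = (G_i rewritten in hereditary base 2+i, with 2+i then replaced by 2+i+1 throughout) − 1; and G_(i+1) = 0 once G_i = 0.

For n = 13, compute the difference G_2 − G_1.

1171

(0) 13|_2 = 2^(2 + 1) + 2^2 + 1 ↦ 3^(3 + 1) + 3^3 + 1|_3 = 109 ⇒ 108
(1) 108|_3 = 3^(3 + 1) + 3^3 ↦ 4^(4 + 1) + 4^4|_4 = 1280 ⇒ 1279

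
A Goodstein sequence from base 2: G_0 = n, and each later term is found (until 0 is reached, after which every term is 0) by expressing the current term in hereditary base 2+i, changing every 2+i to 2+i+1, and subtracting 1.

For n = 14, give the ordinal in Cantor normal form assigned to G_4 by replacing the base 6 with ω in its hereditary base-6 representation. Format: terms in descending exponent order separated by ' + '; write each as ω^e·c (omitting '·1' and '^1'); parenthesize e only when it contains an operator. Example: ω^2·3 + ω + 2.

ω^(ω + 1) + ω^5·5 + ω^4·5 + ω^3·5 + ω^2·5 + ω·5 + 5

14 —HB2→ 2^(2 + 1) + 2^2 + 2 —bump→ 3^(3 + 1) + 3^3 + 3 = 111 —(−1)→ 110
110 —HB3→ 3^(3 + 1) + 3^3 + 2 —bump→ 4^(4 + 1) + 4^4 + 2 = 1282 —(−1)→ 1281
1281 —HB4→ 4^(4 + 1) + 4^4 + 1 —bump→ 5^(5 + 1) + 5^5 + 1 = 18751 —(−1)→ 18750
18750 —HB5→ 5^(5 + 1) + 5^5 —bump→ 6^(6 + 1) + 6^6 = 326592 —(−1)→ 326591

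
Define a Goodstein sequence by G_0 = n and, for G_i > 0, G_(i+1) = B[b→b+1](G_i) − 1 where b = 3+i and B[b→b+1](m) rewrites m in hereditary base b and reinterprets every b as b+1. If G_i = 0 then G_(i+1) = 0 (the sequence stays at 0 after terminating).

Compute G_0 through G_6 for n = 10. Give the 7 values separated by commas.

[0] 10 ≡ 3^2 + 1 (base 3). Lift 4: 17. −1: 16.
[1] 16 ≡ 4^2 (base 4). Lift 5: 25. −1: 24.
[2] 24 ≡ 4·5 + 4 (base 5). Lift 6: 28. −1: 27.
[3] 27 ≡ 4·6 + 3 (base 6). Lift 7: 31. −1: 30.
[4] 30 ≡ 4·7 + 2 (base 7). Lift 8: 34. −1: 33.
[5] 33 ≡ 4·8 + 1 (base 8). Lift 9: 37. −1: 36.

10, 16, 24, 27, 30, 33, 36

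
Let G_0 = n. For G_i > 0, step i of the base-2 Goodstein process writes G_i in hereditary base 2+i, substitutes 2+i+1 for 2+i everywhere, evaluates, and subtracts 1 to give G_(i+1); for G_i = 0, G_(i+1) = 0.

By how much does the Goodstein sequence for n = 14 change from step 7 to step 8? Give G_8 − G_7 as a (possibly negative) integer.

G_0=14  [base 2] 2^(2 + 1) + 2^2 + 2  →[2↦3]→  3^(3 + 1) + 3^3 + 3 = 111  −1 ⇒ G_1=110
G_1=110  [base 3] 3^(3 + 1) + 3^3 + 2  →[3↦4]→  4^(4 + 1) + 4^4 + 2 = 1282  −1 ⇒ G_2=1281
G_2=1281  [base 4] 4^(4 + 1) + 4^4 + 1  →[4↦5]→  5^(5 + 1) + 5^5 + 1 = 18751  −1 ⇒ G_3=18750
G_3=18750  [base 5] 5^(5 + 1) + 5^5  →[5↦6]→  6^(6 + 1) + 6^6 = 326592  −1 ⇒ G_4=326591
G_4=326591  [base 6] 6^(6 + 1) + 5·6^5 + 5·6^4 + 5·6^3 + 5·6^2 + 5·6 + 5  →[6↦7]→  7^(7 + 1) + 5·7^5 + 5·7^4 + 5·7^3 + 5·7^2 + 5·7 + 5 = 5862841  −1 ⇒ G_5=5862840
G_5=5862840  [base 7] 7^(7 + 1) + 5·7^5 + 5·7^4 + 5·7^3 + 5·7^2 + 5·7 + 4  →[7↦8]→  8^(8 + 1) + 5·8^5 + 5·8^4 + 5·8^3 + 5·8^2 + 5·8 + 4 = 134404972  −1 ⇒ G_6=134404971
G_6=134404971  [base 8] 8^(8 + 1) + 5·8^5 + 5·8^4 + 5·8^3 + 5·8^2 + 5·8 + 3  →[8↦9]→  9^(9 + 1) + 5·9^5 + 5·9^4 + 5·9^3 + 5·9^2 + 5·9 + 3 = 3487116549  −1 ⇒ G_7=3487116548
G_7=3487116548  [base 9] 9^(9 + 1) + 5·9^5 + 5·9^4 + 5·9^3 + 5·9^2 + 5·9 + 2  →[9↦10]→  10^(10 + 1) + 5·10^5 + 5·10^4 + 5·10^3 + 5·10^2 + 5·10 + 2 = 100000555552  −1 ⇒ G_8=100000555551

96513439003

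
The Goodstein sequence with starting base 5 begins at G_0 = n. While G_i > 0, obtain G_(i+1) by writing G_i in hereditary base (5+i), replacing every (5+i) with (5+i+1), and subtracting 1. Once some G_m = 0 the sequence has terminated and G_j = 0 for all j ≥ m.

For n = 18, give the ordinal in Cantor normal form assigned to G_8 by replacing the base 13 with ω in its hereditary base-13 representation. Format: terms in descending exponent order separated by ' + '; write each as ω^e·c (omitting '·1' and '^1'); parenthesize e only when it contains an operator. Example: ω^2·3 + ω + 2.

18 —HB5→ 3·5 + 3 —bump→ 3·6 + 3 = 21 —(−1)→ 20
20 —HB6→ 3·6 + 2 —bump→ 3·7 + 2 = 23 —(−1)→ 22
22 —HB7→ 3·7 + 1 —bump→ 3·8 + 1 = 25 —(−1)→ 24
24 —HB8→ 3·8 —bump→ 3·9 = 27 —(−1)→ 26
26 —HB9→ 2·9 + 8 —bump→ 2·10 + 8 = 28 —(−1)→ 27
27 —HB10→ 2·10 + 7 —bump→ 2·11 + 7 = 29 —(−1)→ 28
28 —HB11→ 2·11 + 6 —bump→ 2·12 + 6 = 30 —(−1)→ 29
29 —HB12→ 2·12 + 5 —bump→ 2·13 + 5 = 31 —(−1)→ 30

ω·2 + 4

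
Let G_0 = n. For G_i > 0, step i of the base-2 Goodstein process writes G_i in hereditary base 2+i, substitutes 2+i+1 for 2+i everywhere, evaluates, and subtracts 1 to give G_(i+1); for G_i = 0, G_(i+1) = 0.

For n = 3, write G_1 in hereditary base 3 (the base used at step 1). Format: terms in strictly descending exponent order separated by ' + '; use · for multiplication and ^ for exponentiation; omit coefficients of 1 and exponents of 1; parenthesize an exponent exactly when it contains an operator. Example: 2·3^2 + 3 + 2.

3

i=0: 3 = 2 + 1 (b=2); 2→3: 3 + 1 = 4; 4−1 = 3
i=1: 3 = 3 (b=3); 3→4: 4 = 4; 4−1 = 3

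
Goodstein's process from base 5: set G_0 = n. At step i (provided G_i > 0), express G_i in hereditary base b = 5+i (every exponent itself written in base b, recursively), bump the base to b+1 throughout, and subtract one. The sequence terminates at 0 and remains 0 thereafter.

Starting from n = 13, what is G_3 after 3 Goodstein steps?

16

13 —HB5→ 2·5 + 3 —bump→ 2·6 + 3 = 15 —(−1)→ 14
14 —HB6→ 2·6 + 2 —bump→ 2·7 + 2 = 16 —(−1)→ 15
15 —HB7→ 2·7 + 1 —bump→ 2·8 + 1 = 17 —(−1)→ 16
16 —HB8→ 2·8 —bump→ 2·9 = 18 —(−1)→ 17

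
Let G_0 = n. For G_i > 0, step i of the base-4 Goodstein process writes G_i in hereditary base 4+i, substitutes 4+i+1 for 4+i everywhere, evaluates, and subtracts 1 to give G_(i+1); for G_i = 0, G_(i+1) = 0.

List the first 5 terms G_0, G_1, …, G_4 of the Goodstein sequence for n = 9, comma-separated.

9, 10, 11, 11, 11

[0] 9 ≡ 2·4 + 1 (base 4). Lift 5: 11. −1: 10.
[1] 10 ≡ 2·5 (base 5). Lift 6: 12. −1: 11.
[2] 11 ≡ 6 + 5 (base 6). Lift 7: 12. −1: 11.
[3] 11 ≡ 7 + 4 (base 7). Lift 8: 12. −1: 11.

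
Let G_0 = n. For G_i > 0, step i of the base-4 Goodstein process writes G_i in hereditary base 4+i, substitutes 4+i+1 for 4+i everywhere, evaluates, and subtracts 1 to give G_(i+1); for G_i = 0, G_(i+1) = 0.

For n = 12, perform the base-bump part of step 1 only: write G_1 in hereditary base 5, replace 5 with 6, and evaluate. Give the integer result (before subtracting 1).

i=0: 12 = 3·4 (b=4); 4→5: 3·5 = 15; 15−1 = 14
i=1: 14 = 2·5 + 4 (b=5); 5→6: 2·6 + 4 = 16; 16−1 = 15

16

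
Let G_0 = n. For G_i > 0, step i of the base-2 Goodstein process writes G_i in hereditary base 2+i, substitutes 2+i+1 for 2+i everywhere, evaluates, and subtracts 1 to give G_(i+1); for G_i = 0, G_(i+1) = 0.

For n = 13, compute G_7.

3486786855

13 —HB2→ 2^(2 + 1) + 2^2 + 1 —bump→ 3^(3 + 1) + 3^3 + 1 = 109 —(−1)→ 108
108 —HB3→ 3^(3 + 1) + 3^3 —bump→ 4^(4 + 1) + 4^4 = 1280 —(−1)→ 1279
1279 —HB4→ 4^(4 + 1) + 3·4^3 + 3·4^2 + 3·4 + 3 —bump→ 5^(5 + 1) + 3·5^3 + 3·5^2 + 3·5 + 3 = 16093 —(−1)→ 16092
16092 —HB5→ 5^(5 + 1) + 3·5^3 + 3·5^2 + 3·5 + 2 —bump→ 6^(6 + 1) + 3·6^3 + 3·6^2 + 3·6 + 2 = 280712 —(−1)→ 280711
280711 —HB6→ 6^(6 + 1) + 3·6^3 + 3·6^2 + 3·6 + 1 —bump→ 7^(7 + 1) + 3·7^3 + 3·7^2 + 3·7 + 1 = 5765999 —(−1)→ 5765998
5765998 —HB7→ 7^(7 + 1) + 3·7^3 + 3·7^2 + 3·7 —bump→ 8^(8 + 1) + 3·8^3 + 3·8^2 + 3·8 = 134219480 —(−1)→ 134219479
134219479 —HB8→ 8^(8 + 1) + 3·8^3 + 3·8^2 + 2·8 + 7 —bump→ 9^(9 + 1) + 3·9^3 + 3·9^2 + 2·9 + 7 = 3486786856 —(−1)→ 3486786855
3486786855 —HB9→ 9^(9 + 1) + 3·9^3 + 3·9^2 + 2·9 + 6 —bump→ 10^(10 + 1) + 3·10^3 + 3·10^2 + 2·10 + 6 = 100000003326 —(−1)→ 100000003325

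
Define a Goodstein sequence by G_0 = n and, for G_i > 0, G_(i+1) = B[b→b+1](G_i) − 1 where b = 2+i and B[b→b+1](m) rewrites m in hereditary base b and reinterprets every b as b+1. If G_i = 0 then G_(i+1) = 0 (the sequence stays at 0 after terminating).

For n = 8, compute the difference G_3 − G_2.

5757

G_0=8  [base 2] 2^(2 + 1)  →[2↦3]→  3^(3 + 1) = 81  −1 ⇒ G_1=80
G_1=80  [base 3] 2·3^3 + 2·3^2 + 2·3 + 2  →[3↦4]→  2·4^4 + 2·4^2 + 2·4 + 2 = 554  −1 ⇒ G_2=553
G_2=553  [base 4] 2·4^4 + 2·4^2 + 2·4 + 1  →[4↦5]→  2·5^5 + 2·5^2 + 2·5 + 1 = 6311  −1 ⇒ G_3=6310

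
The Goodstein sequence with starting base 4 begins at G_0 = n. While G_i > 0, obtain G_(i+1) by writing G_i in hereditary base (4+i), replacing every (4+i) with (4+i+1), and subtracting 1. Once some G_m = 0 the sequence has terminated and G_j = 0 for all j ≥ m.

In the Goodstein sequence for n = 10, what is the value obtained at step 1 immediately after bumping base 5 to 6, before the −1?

(0) 10|_4 = 2·4 + 2 ↦ 2·5 + 2|_5 = 12 ⇒ 11
(1) 11|_5 = 2·5 + 1 ↦ 2·6 + 1|_6 = 13 ⇒ 12

13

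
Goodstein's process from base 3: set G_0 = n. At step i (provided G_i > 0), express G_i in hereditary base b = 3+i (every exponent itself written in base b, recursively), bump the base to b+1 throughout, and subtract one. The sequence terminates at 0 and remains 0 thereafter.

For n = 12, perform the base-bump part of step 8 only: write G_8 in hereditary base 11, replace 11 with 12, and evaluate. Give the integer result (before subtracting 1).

[0] 12 ≡ 3^2 + 3 (base 3). Lift 4: 20. −1: 19.
[1] 19 ≡ 4^2 + 3 (base 4). Lift 5: 28. −1: 27.
[2] 27 ≡ 5^2 + 2 (base 5). Lift 6: 38. −1: 37.
[3] 37 ≡ 6^2 + 1 (base 6). Lift 7: 50. −1: 49.
[4] 49 ≡ 7^2 (base 7). Lift 8: 64. −1: 63.
[5] 63 ≡ 7·8 + 7 (base 8). Lift 9: 70. −1: 69.
[6] 69 ≡ 7·9 + 6 (base 9). Lift 10: 76. −1: 75.
[7] 75 ≡ 7·10 + 5 (base 10). Lift 11: 82. −1: 81.
[8] 81 ≡ 7·11 + 4 (base 11). Lift 12: 88. −1: 87.

88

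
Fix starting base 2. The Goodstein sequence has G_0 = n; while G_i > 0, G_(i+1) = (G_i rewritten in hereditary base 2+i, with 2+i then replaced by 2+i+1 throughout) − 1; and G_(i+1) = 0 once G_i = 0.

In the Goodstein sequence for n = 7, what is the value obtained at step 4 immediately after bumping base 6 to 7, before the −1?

823544

7 —HB2→ 2^2 + 2 + 1 —bump→ 3^3 + 3 + 1 = 31 —(−1)→ 30
30 —HB3→ 3^3 + 3 —bump→ 4^4 + 4 = 260 —(−1)→ 259
259 —HB4→ 4^4 + 3 —bump→ 5^5 + 3 = 3128 —(−1)→ 3127
3127 —HB5→ 5^5 + 2 —bump→ 6^6 + 2 = 46658 —(−1)→ 46657
46657 —HB6→ 6^6 + 1 —bump→ 7^7 + 1 = 823544 —(−1)→ 823543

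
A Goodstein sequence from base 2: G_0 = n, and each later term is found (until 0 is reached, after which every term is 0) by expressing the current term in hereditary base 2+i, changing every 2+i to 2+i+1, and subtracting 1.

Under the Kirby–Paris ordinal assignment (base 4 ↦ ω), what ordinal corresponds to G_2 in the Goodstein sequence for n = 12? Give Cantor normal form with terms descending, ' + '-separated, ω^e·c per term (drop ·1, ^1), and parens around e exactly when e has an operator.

base 2: 12 = 2^(2 + 1) + 2^2; at 3: 3^(3 + 1) + 3^3 = 108; next = 107
base 3: 107 = 3^(3 + 1) + 2·3^2 + 2·3 + 2; at 4: 4^(4 + 1) + 2·4^2 + 2·4 + 2 = 1066; next = 1065
base 4: 1065 = 4^(4 + 1) + 2·4^2 + 2·4 + 1; at 5: 5^(5 + 1) + 2·5^2 + 2·5 + 1 = 15686; next = 15685

ω^(ω + 1) + ω^2·2 + ω·2 + 1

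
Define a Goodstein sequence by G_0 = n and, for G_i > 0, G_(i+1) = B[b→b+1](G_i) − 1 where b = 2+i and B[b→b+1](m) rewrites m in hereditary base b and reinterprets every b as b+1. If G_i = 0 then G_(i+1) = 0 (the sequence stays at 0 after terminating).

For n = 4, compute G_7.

173

base 2: 4 = 2^2; at 3: 3^3 = 27; next = 26
base 3: 26 = 2·3^2 + 2·3 + 2; at 4: 2·4^2 + 2·4 + 2 = 42; next = 41
base 4: 41 = 2·4^2 + 2·4 + 1; at 5: 2·5^2 + 2·5 + 1 = 61; next = 60
base 5: 60 = 2·5^2 + 2·5; at 6: 2·6^2 + 2·6 = 84; next = 83
base 6: 83 = 2·6^2 + 6 + 5; at 7: 2·7^2 + 7 + 5 = 110; next = 109
base 7: 109 = 2·7^2 + 7 + 4; at 8: 2·8^2 + 8 + 4 = 140; next = 139
base 8: 139 = 2·8^2 + 8 + 3; at 9: 2·9^2 + 9 + 3 = 174; next = 173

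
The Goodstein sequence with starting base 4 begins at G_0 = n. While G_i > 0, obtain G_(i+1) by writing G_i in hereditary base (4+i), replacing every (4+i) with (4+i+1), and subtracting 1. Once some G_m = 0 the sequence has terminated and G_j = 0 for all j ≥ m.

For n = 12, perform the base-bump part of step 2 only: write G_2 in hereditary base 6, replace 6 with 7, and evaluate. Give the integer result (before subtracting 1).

12 —HB4→ 3·4 —bump→ 3·5 = 15 —(−1)→ 14
14 —HB5→ 2·5 + 4 —bump→ 2·6 + 4 = 16 —(−1)→ 15
15 —HB6→ 2·6 + 3 —bump→ 2·7 + 3 = 17 —(−1)→ 16

17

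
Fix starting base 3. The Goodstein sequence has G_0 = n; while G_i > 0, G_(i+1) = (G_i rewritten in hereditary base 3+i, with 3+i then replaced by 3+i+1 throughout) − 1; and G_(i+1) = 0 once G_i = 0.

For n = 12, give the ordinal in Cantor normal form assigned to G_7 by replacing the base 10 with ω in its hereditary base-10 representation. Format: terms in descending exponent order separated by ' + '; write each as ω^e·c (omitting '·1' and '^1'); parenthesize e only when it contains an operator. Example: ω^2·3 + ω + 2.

ω·7 + 5

12 —HB3→ 3^2 + 3 —bump→ 4^2 + 4 = 20 —(−1)→ 19
19 —HB4→ 4^2 + 3 —bump→ 5^2 + 3 = 28 —(−1)→ 27
27 —HB5→ 5^2 + 2 —bump→ 6^2 + 2 = 38 —(−1)→ 37
37 —HB6→ 6^2 + 1 —bump→ 7^2 + 1 = 50 —(−1)→ 49
49 —HB7→ 7^2 —bump→ 8^2 = 64 —(−1)→ 63
63 —HB8→ 7·8 + 7 —bump→ 7·9 + 7 = 70 —(−1)→ 69
69 —HB9→ 7·9 + 6 —bump→ 7·10 + 6 = 76 —(−1)→ 75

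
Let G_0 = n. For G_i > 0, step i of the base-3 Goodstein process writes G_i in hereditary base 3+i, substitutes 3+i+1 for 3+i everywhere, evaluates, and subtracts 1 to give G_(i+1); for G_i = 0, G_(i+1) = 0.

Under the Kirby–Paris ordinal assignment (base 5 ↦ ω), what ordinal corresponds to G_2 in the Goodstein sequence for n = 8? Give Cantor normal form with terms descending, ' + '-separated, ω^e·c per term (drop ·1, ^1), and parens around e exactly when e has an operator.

ω·2

(0) 8|_3 = 2·3 + 2 ↦ 2·4 + 2|_4 = 10 ⇒ 9
(1) 9|_4 = 2·4 + 1 ↦ 2·5 + 1|_5 = 11 ⇒ 10
(2) 10|_5 = 2·5 ↦ 2·6|_6 = 12 ⇒ 11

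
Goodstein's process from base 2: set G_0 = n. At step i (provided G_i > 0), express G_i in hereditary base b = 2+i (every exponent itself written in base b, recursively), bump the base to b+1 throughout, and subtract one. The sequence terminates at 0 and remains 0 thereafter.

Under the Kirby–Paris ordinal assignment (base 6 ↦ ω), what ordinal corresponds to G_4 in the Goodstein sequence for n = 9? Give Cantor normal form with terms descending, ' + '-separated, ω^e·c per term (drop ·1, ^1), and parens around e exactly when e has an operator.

G_0 = 9. HB_2(9) = 2^(2 + 1) + 1. Bump = 82. G_1 = 81.
G_1 = 81. HB_3(81) = 3^(3 + 1). Bump = 1024. G_2 = 1023.
G_2 = 1023. HB_4(1023) = 3·4^4 + 3·4^3 + 3·4^2 + 3·4 + 3. Bump = 9843. G_3 = 9842.
G_3 = 9842. HB_5(9842) = 3·5^5 + 3·5^3 + 3·5^2 + 3·5 + 2. Bump = 140744. G_4 = 140743.

ω^ω·3 + ω^3·3 + ω^2·3 + ω·3 + 1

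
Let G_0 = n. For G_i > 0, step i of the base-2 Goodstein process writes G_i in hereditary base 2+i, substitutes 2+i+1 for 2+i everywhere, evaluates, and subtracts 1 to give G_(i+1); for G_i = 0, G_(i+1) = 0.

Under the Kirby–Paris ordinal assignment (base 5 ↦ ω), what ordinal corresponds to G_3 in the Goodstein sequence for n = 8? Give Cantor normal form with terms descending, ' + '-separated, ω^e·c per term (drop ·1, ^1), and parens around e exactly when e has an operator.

ω^ω·2 + ω^2·2 + ω·2

G_0 = 8. HB_2(8) = 2^(2 + 1). Bump = 81. G_1 = 80.
G_1 = 80. HB_3(80) = 2·3^3 + 2·3^2 + 2·3 + 2. Bump = 554. G_2 = 553.
G_2 = 553. HB_4(553) = 2·4^4 + 2·4^2 + 2·4 + 1. Bump = 6311. G_3 = 6310.
G_3 = 6310. HB_5(6310) = 2·5^5 + 2·5^2 + 2·5. Bump = 93396. G_4 = 93395.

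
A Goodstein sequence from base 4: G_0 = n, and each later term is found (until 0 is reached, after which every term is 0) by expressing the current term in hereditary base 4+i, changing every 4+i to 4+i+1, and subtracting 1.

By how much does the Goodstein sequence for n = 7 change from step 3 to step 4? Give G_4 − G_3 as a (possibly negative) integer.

0

[0] 7 ≡ 4 + 3 (base 4). Lift 5: 8. −1: 7.
[1] 7 ≡ 5 + 2 (base 5). Lift 6: 8. −1: 7.
[2] 7 ≡ 6 + 1 (base 6). Lift 7: 8. −1: 7.
[3] 7 ≡ 7 (base 7). Lift 8: 8. −1: 7.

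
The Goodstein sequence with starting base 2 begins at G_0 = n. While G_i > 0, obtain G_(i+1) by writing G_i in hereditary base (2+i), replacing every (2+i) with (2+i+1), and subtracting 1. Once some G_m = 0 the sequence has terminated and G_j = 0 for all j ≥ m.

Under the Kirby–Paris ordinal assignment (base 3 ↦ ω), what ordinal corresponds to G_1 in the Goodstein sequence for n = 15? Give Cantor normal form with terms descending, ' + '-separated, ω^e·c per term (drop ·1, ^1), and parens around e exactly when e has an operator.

ω^(ω + 1) + ω^ω + ω

base 2: 15 = 2^(2 + 1) + 2^2 + 2 + 1; at 3: 3^(3 + 1) + 3^3 + 3 + 1 = 112; next = 111
base 3: 111 = 3^(3 + 1) + 3^3 + 3; at 4: 4^(4 + 1) + 4^4 + 4 = 1284; next = 1283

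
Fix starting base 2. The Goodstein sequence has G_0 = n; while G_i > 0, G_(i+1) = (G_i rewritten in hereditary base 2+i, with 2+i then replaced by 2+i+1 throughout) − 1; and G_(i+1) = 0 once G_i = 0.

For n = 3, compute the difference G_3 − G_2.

-1

base 2: 3 = 2 + 1; at 3: 3 + 1 = 4; next = 3
base 3: 3 = 3; at 4: 4 = 4; next = 3
base 4: 3 = 3; at 5: 3 = 3; next = 2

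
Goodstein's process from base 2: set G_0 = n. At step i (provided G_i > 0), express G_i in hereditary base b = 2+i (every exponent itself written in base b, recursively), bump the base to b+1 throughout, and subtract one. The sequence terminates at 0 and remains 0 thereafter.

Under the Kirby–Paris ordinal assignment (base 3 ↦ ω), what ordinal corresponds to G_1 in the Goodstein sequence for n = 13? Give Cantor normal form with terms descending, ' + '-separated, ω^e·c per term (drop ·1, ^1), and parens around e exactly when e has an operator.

ω^(ω + 1) + ω^ω

(0) 13|_2 = 2^(2 + 1) + 2^2 + 1 ↦ 3^(3 + 1) + 3^3 + 1|_3 = 109 ⇒ 108
(1) 108|_3 = 3^(3 + 1) + 3^3 ↦ 4^(4 + 1) + 4^4|_4 = 1280 ⇒ 1279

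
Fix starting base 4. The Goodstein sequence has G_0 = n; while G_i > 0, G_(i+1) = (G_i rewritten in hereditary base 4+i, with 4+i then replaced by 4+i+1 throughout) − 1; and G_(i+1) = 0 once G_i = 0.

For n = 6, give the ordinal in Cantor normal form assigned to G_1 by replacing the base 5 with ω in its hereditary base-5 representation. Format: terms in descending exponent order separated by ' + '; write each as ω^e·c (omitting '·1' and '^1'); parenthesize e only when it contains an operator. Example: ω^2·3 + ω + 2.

ω + 1

G_0=6  [base 4] 4 + 2  →[4↦5]→  5 + 2 = 7  −1 ⇒ G_1=6
G_1=6  [base 5] 5 + 1  →[5↦6]→  6 + 1 = 7  −1 ⇒ G_2=6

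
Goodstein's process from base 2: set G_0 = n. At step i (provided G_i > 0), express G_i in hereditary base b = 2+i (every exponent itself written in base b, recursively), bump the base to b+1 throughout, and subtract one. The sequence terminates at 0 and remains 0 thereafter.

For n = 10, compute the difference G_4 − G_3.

step 0: 10 = 2^(2 + 1) + 2; sub 3 for 2: 3^(3 + 1) + 3; = 84; G_1 = 84−1 = 83
step 1: 83 = 3^(3 + 1) + 2; sub 4 for 3: 4^(4 + 1) + 2; = 1026; G_2 = 1026−1 = 1025
step 2: 1025 = 4^(4 + 1) + 1; sub 5 for 4: 5^(5 + 1) + 1; = 15626; G_3 = 15626−1 = 15625
step 3: 15625 = 5^(5 + 1); sub 6 for 5: 6^(6 + 1); = 279936; G_4 = 279936−1 = 279935

264310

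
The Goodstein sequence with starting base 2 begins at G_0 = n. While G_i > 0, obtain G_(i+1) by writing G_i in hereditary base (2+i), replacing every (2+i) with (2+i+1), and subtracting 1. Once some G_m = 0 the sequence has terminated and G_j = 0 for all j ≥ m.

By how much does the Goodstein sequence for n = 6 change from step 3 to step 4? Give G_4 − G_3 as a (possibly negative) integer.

43530

6 —HB2→ 2^2 + 2 —bump→ 3^3 + 3 = 30 —(−1)→ 29
29 —HB3→ 3^3 + 2 —bump→ 4^4 + 2 = 258 —(−1)→ 257
257 —HB4→ 4^4 + 1 —bump→ 5^5 + 1 = 3126 —(−1)→ 3125
3125 —HB5→ 5^5 —bump→ 6^6 = 46656 —(−1)→ 46655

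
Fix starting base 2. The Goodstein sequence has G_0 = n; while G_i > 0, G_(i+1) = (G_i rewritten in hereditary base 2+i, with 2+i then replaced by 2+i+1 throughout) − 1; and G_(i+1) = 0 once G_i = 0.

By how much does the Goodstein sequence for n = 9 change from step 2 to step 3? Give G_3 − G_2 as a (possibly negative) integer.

[0] 9 ≡ 2^(2 + 1) + 1 (base 2). Lift 3: 82. −1: 81.
[1] 81 ≡ 3^(3 + 1) (base 3). Lift 4: 1024. −1: 1023.
[2] 1023 ≡ 3·4^4 + 3·4^3 + 3·4^2 + 3·4 + 3 (base 4). Lift 5: 9843. −1: 9842.

8819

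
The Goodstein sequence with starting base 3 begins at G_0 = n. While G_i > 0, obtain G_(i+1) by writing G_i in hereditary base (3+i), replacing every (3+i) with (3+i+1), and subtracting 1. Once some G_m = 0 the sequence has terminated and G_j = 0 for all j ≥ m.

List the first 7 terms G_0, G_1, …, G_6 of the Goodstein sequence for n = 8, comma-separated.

8, 9, 10, 11, 11, 11, 11

G_0 = 8. HB_3(8) = 2·3 + 2. Bump = 10. G_1 = 9.
G_1 = 9. HB_4(9) = 2·4 + 1. Bump = 11. G_2 = 10.
G_2 = 10. HB_5(10) = 2·5. Bump = 12. G_3 = 11.
G_3 = 11. HB_6(11) = 6 + 5. Bump = 12. G_4 = 11.
G_4 = 11. HB_7(11) = 7 + 4. Bump = 12. G_5 = 11.
G_5 = 11. HB_8(11) = 8 + 3. Bump = 12. G_6 = 11.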